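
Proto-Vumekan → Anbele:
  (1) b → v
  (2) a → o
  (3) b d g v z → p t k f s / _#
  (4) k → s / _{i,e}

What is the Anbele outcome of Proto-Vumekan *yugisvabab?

yugisvovof

Anbele: *yugisvabab > yugisvavav > yugisvovov > yugisvovof  (by unconditioned shift, vowel merger, final devoicing)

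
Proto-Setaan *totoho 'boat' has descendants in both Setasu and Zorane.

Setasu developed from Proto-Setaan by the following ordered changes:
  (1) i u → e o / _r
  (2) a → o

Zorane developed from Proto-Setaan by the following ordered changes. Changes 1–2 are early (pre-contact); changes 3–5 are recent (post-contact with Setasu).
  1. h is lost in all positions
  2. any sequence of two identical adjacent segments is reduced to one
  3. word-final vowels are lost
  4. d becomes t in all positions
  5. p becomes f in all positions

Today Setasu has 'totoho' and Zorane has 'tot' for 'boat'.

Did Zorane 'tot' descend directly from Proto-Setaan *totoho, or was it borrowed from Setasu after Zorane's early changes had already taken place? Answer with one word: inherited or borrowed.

inherited

If inherited, *totoho would pass through all of Zorane's changes:
Zorane: *totoho
  totoho → totoo   [h-loss]
  totoo → toto   [degemination]
  toto → tot   [apocope]
  tot (rule 4 does not apply)
  tot (rule 5 does not apply)
  giving Zorane tot.
If borrowed from Setasu 'totoho' after the early changes, it would undergo only the recent ones:
  rule 3 (apocope): totoho → totoh
  rule 4 (unconditioned shift): no change (totoh)
  rule 5 (unconditioned shift): no change (totoh)
  ⇒ as a loan: totoh
Zorane 'tot' matches the inherited outcome exactly, so it is an inherited cognate, not a loan.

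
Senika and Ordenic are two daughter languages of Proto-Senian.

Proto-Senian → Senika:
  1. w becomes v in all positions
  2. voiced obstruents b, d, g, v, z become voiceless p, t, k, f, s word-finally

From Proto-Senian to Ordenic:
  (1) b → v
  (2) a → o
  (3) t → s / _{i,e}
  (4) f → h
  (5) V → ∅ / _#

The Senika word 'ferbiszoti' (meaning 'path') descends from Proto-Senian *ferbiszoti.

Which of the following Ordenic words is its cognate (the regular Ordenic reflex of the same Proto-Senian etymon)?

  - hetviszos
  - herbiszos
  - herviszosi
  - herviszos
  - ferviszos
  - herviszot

herviszos

Ordenic: start from *ferbiszoti.
  rule 1 (unconditioned shift): ferbiszoti → ferviszoti
  rule 2: no change — ferviszoti
  rule 3 (palatalisation): ferviszoti → ferviszosi
  rule 4 (unconditioned shift): ferviszosi → herviszosi
  rule 5 (apocope): herviszosi → herviszos
  ⇒ Ordenic herviszos
The other candidates each miss or misapply at least one Ordenic change.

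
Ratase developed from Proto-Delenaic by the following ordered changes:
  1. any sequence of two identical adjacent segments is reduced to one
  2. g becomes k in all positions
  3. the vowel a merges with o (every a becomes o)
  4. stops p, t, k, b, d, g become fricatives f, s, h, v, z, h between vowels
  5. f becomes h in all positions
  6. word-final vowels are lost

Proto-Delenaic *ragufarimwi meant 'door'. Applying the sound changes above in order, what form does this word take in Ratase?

Ratase: start from *ragufarimwi.
  rule 1: no change — ragufarimwi
  rule 2 (unconditioned shift): ragufarimwi → rakufarimwi
  rule 3 (vowel merger): rakufarimwi → rokuforimwi
  rule 4 (intervocalic lenition): rokuforimwi → rohuforimwi
  rule 5 (unconditioned shift): rohuforimwi → rohuhorimwi
  rule 6 (apocope): rohuhorimwi → rohuhorimw
  ⇒ Ratase rohuhorimw

rohuhorimw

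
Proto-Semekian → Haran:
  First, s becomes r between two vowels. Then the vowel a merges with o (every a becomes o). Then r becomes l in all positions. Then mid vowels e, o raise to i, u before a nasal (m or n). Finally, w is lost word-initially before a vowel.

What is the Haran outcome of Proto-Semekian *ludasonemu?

ludolunimu

Haran: *ludasonemu > ludaronemu > ludoronemu > ludolonemu > ludolunimu  (by rhotacism, vowel merger, unconditioned shift, pre-nasal raising)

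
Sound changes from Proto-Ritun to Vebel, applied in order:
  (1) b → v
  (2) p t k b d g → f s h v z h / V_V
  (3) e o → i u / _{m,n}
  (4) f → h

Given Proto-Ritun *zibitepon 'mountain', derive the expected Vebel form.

zivisehun

Vebel: *zibitepon > zivitepon > zivisefon > zivisefun > zivisehun  (by unconditioned shift, intervocalic lenition, pre-nasal raising, unconditioned shift)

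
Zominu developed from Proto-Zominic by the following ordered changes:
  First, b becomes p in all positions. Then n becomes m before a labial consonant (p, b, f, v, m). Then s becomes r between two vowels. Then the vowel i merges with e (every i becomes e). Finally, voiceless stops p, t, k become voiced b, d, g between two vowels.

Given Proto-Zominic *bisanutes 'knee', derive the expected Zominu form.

peranudes

Zominu: *bisanutes > pisanutes > piranutes > peranutes > peranudes  (by unconditioned shift, rhotacism, vowel merger, intervocalic voicing)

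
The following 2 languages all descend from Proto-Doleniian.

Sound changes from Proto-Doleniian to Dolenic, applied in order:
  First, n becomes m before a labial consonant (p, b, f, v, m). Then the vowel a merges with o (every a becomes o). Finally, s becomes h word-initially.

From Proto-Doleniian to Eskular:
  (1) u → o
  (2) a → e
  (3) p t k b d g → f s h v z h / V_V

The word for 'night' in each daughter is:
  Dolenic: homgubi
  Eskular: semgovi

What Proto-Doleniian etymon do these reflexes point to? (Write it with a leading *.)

Position 1: Dolenic has h, Eskular has s. Taking the neighbouring segments as reconstructed: Dolenic h could go back to *s or *h; Eskular s can only go back to *s — the one source consistent with every daughter is *s.
Position 6: Dolenic has b, Eskular has v. Dolenic preserves b here (none of its changes turn any other segment into b), so the proto-segment is *b.
Position 5: Dolenic has u, Eskular has o. Dolenic preserves u here (none of its changes turn any other segment into u), so the proto-segment is *u.
Verify the candidate proto-form against each daughter:
Dolenic: start from *samgubi.
  rule 1: no change — samgubi
  rule 2 (vowel merger): samgubi → somgubi
  rule 3 (debuccalisation): somgubi → homgubi
  ⇒ Dolenic homgubi
Eskular: *samgubi
  samgubi → samgobi   [vowel merger]
  samgobi → semgobi   [vowel merger]
  semgobi → semgovi   [intervocalic lenition]
  giving Eskular semgovi.
Only *samgubi yields all of Dolenic homgubi, Eskular semgovi.

*samgubi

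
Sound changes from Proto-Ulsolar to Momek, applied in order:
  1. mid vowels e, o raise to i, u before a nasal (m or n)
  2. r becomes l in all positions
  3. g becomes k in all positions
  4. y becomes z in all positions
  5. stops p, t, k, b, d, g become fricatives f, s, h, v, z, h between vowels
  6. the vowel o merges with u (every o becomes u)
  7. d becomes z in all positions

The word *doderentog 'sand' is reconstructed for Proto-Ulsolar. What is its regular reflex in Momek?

Momek: *doderentog > doderintog > dodelintog > dodelintok > dozelintok > duzelintuk > zuzelintuk  (by pre-nasal raising, unconditioned shift, unconditioned shift, intervocalic lenition, vowel merger, unconditioned shift)

zuzelintuk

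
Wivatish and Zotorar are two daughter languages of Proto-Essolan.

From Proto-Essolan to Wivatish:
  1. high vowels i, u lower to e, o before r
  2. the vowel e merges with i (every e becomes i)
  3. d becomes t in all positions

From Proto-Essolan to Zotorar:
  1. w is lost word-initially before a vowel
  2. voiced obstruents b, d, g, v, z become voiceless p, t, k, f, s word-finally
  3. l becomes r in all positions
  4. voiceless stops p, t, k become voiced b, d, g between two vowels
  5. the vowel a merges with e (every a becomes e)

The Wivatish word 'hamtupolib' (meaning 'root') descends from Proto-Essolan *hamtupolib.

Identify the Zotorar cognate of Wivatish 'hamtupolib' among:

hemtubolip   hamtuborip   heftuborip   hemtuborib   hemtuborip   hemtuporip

hemtuborip

Zotorar: *hamtupolib > hamtupolip > hamtuporip > hamtuborip > hemtuborip  (by final devoicing, unconditioned shift, intervocalic voicing, vowel merger)
The other candidates each miss or misapply at least one Zotorar change.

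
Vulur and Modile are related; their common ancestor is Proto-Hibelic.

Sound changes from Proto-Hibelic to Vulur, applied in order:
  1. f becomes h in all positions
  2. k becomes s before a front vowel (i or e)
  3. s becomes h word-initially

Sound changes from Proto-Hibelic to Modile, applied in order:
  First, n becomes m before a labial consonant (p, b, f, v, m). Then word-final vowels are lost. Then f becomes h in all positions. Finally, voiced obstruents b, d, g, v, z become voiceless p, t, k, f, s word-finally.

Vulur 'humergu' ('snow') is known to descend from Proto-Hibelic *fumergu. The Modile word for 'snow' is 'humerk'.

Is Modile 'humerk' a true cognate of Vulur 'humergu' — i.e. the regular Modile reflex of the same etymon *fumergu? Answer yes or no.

yes

Derive the expected Modile reflex of *fumergu:
Modile: *fumergu > fumerg > humerg > humerk  (by apocope, unconditioned shift, final devoicing)
Modile 'humerk' matches the regular reflex exactly, so the pair is cognate.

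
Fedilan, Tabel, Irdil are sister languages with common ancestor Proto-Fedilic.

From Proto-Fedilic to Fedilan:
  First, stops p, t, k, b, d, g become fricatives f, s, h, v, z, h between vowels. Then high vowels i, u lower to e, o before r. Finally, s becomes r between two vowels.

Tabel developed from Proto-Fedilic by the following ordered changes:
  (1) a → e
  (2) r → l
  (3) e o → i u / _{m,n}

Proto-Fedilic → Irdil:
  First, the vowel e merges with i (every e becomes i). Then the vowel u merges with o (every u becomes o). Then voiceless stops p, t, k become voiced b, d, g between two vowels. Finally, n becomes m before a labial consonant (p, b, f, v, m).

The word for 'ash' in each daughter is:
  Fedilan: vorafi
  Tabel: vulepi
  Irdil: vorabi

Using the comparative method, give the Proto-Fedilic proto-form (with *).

*vurapi

Position 4: Fedilan has a, Tabel has e, Irdil has a. Fedilan preserves a here (none of its changes turn any other segment into a), so the proto-segment is *a.
Position 2: Fedilan has o, Tabel has u, Irdil has o. Taking the neighbouring segments as reconstructed: Fedilan o could go back to *o or *u; Tabel u can only go back to *u; Irdil o could go back to *o or *u — the one source consistent with every daughter is *u.
Continuing position by position gives *vurapi; check it forward:
Fedilan: start from *vurapi.
  rule 1 (intervocalic lenition): vurapi → vurafi
  rule 2 (pre-rhotic lowering): vurafi → vorafi
  rule 3: no change — vorafi
  ⇒ Fedilan vorafi
Tabel: start from *vurapi.
  rule 1 (vowel merger): vurapi → vurepi
  rule 2 (unconditioned shift): vurepi → vulepi
  rule 3: no change — vulepi
  ⇒ Tabel vulepi
Irdil: *vurapi > vorapi > vorabi  (by vowel merger, intervocalic voicing)
*vurapi is the unique common source.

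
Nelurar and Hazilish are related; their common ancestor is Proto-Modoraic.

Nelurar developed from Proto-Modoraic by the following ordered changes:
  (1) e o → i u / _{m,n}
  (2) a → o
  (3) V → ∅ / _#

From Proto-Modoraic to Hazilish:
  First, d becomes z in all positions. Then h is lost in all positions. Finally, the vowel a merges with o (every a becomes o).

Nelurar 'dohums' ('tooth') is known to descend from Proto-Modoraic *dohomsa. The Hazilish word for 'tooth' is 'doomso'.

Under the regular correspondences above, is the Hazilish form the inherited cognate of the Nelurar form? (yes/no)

Derive the expected Hazilish reflex of *dohomsa:
Hazilish: *dohomsa
  dohomsa → zohomsa   [unconditioned shift]
  zohomsa → zoomsa   [h-loss]
  zoomsa → zoomso   [vowel merger]
  giving Hazilish zoomso.
The regular Hazilish reflex would be 'zoomso', but the attested form is 'doomso'. The correspondence is irregular, so they are not cognates (the Hazilish form has a different source).

no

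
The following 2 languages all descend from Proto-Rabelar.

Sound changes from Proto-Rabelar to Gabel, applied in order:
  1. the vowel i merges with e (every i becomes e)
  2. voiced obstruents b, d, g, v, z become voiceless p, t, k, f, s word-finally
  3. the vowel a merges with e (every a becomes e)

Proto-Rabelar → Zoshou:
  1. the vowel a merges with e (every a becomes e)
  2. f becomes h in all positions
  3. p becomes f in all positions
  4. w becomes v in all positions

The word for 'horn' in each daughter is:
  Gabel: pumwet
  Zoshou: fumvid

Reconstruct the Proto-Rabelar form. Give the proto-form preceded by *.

Position 4: Gabel has w, Zoshou has v. Gabel preserves w here (none of its changes turn any other segment into w), so the proto-segment is *w.
Position 1: Gabel has p, Zoshou has f. In Zoshou, f can only continue *p, so the proto-segment is *p.
Continuing position by position gives *pumwid; check it forward:
Gabel: *pumwid
  pumwid → pumwed   [vowel merger]
  pumwed → pumwet   [final devoicing]
  pumwet (rule 3 does not apply)
  giving Gabel pumwet.
Zoshou: *pumwid
  pumwid (rule 1 does not apply)
  pumwid (rule 2 does not apply)
  pumwid → fumwid   [unconditioned shift]
  fumwid → fumvid   [unconditioned shift]
  giving Zoshou fumvid.
No other proto-form is consistent with every reflex, so the reconstruction is *pumwid.

*pumwid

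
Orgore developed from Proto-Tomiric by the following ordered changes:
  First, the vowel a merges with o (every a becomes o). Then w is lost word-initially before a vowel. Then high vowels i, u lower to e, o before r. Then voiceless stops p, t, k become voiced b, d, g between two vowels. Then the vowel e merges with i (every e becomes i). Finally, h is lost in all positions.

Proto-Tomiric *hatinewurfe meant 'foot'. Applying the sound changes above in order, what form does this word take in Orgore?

Orgore: *hatinewurfe > hotinewurfe > hotineworfe > hodineworfe > hodiniworfi > odiniworfi  (by vowel merger, pre-rhotic lowering, intervocalic voicing, vowel merger, h-loss)

odiniworfi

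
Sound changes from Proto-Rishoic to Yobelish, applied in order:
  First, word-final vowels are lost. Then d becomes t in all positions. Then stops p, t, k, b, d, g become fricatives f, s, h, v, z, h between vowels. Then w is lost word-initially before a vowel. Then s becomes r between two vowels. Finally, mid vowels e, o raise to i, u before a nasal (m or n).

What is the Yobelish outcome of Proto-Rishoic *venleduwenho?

vinleruwinh

Yobelish: *venleduwenho > venleduwenh > venletuwenh > venlesuwenh > venleruwenh > vinleruwinh  (by apocope, unconditioned shift, intervocalic lenition, rhotacism, pre-nasal raising)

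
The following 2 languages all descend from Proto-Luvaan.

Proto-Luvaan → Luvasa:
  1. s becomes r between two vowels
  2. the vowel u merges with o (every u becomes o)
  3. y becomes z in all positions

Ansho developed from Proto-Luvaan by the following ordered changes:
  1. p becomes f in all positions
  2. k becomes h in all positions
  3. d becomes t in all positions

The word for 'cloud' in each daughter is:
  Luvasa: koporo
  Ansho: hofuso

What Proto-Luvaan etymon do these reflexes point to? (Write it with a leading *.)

Position 3: Luvasa has p, Ansho has f. Luvasa preserves p here (none of its changes turn any other segment into p), so the proto-segment is *p.
Position 1: Luvasa has k, Ansho has h. Luvasa preserves k here (none of its changes turn any other segment into k), so the proto-segment is *k.
This points to *kopuso. Verify forward in each daughter:
Luvasa: *kopuso
  kopuso → kopuro   [rhotacism]
  kopuro → koporo   [vowel merger]
  koporo (rule 3 does not apply)
  giving Luvasa koporo.
Ansho: *kopuso > kofuso > hofuso  (by unconditioned shift, unconditioned shift)
Only *kopuso yields all of Luvasa koporo, Ansho hofuso.

*kopuso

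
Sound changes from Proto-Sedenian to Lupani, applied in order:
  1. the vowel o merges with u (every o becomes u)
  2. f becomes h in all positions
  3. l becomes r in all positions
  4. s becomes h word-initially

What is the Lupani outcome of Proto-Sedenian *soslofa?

husruha

Lupani: *soslofa
  soslofa → suslufa   [vowel merger]
  suslufa → susluha   [unconditioned shift]
  susluha → susruha   [unconditioned shift]
  susruha → husruha   [debuccalisation]
  giving Lupani husruha.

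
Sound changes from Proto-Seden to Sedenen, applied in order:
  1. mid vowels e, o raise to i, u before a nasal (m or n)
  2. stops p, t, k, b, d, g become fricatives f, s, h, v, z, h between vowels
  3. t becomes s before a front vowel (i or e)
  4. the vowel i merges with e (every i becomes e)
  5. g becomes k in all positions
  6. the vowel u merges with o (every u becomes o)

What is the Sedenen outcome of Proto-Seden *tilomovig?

Sedenen: start from *tilomovig.
  rule 1 (pre-nasal raising): tilomovig → tilumovig
  rule 2: no change — tilumovig
  rule 3 (palatalisation): tilumovig → silumovig
  rule 4 (vowel merger): silumovig → selumoveg
  rule 5 (unconditioned shift): selumoveg → selumovek
  rule 6 (vowel merger): selumovek → selomovek
  ⇒ Sedenen selomovek

selomovek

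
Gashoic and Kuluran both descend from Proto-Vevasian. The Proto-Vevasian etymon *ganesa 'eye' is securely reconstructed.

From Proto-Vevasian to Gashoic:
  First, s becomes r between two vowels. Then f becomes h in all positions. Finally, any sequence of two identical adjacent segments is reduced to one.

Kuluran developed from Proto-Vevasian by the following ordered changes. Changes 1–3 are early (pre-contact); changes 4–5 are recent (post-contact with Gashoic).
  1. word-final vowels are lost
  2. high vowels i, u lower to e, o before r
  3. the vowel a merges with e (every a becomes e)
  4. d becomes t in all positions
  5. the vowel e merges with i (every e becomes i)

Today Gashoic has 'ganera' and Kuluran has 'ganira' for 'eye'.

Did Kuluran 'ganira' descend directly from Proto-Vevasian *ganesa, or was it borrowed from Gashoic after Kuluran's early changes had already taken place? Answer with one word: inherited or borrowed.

borrowed

If inherited, *ganesa would pass through all of Kuluran's changes:
Kuluran: *ganesa > ganes > genes > ginis  (by apocope, vowel merger, vowel merger)
If borrowed from Gashoic 'ganera' after the early changes, it would undergo only the recent ones:
  rule 4 (unconditioned shift): no change (ganera)
  rule 5 (vowel merger): ganera → ganira
  ⇒ as a loan: ganira
Kuluran 'ganira' matches the loan outcome 'ganira', not the inherited 'ginis' — it skipped the early Kuluran changes, so it was borrowed from Gashoic.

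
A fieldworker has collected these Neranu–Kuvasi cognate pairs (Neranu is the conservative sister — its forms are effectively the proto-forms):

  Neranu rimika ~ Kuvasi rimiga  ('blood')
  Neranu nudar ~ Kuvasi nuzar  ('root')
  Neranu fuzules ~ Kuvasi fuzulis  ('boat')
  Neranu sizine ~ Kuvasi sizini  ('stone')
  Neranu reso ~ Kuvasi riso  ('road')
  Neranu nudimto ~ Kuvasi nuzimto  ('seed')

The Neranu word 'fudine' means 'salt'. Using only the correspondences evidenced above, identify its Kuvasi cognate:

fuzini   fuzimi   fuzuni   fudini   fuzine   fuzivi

fuzini

nudimto ~ nuzimto — Neranu d corresponds to Kuvasi z between vowels (before a front vowel).
sizine ~ sizini — Neranu e corresponds to Kuvasi i word-finally.
Applying these to Neranu 'fudine':
  fudine → fuzine   (d→z between vowels (before a front vowel))
  fuzine → fuzini   (e→i word-finally)
So the Kuvasi cognate is 'fuzini'.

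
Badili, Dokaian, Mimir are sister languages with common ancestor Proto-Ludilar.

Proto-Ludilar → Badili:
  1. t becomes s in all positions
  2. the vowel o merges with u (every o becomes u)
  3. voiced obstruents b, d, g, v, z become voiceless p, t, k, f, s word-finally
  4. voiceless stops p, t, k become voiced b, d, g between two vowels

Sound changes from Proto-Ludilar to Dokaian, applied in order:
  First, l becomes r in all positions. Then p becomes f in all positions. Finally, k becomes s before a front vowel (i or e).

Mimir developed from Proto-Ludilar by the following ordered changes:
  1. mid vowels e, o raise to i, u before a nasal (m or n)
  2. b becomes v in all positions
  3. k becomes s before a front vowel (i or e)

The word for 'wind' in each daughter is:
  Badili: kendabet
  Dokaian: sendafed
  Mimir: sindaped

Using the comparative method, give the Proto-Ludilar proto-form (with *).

*kendaped

Position 8: Badili has t, Dokaian has d, Mimir has d. Dokaian preserves d here (none of its changes turn any other segment into d), so the proto-segment is *d.
Position 2: Badili has e, Dokaian has e, Mimir has i. Badili preserves e here (none of its changes turn any other segment into e), so the proto-segment is *e.
Verify the candidate proto-form against each daughter:
Badili: *kendaped > kendapet > kendabet  (by final devoicing, intervocalic voicing)
Dokaian: start from *kendaped.
  rule 1: no change — kendaped
  rule 2 (unconditioned shift): kendaped → kendafed
  rule 3 (palatalisation): kendafed → sendafed
  ⇒ Dokaian sendafed
Mimir: *kendaped
  kendaped → kindaped   [pre-nasal raising]
  kindaped (rule 2 does not apply)
  kindaped → sindaped   [palatalisation]
  giving Mimir sindaped.
No other proto-form is consistent with every reflex, so the reconstruction is *kendaped.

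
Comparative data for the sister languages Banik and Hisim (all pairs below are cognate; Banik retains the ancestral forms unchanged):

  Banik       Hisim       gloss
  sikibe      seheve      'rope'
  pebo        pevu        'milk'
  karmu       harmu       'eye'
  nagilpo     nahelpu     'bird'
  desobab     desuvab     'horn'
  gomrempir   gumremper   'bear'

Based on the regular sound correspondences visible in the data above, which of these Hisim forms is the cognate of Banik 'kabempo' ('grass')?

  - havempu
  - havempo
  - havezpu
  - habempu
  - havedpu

havempu

karmu ~ harmu — Banik k corresponds to Hisim h word-initially before a back vowel.
sikibe ~ seheve — Banik b corresponds to Hisim v between vowels (before a front vowel).
pebo ~ pevu, nagilpo ~ nahelpu — Banik o corresponds to Hisim u word-finally.
Applying these to Banik 'kabempo':
  kabempo → habempo   (k→h word-initially before a back vowel)
  habempo → havempo   (b→v between vowels (before a front vowel))
  havempo → havempu   (o→u word-finally)
So the Hisim cognate is 'havempu'.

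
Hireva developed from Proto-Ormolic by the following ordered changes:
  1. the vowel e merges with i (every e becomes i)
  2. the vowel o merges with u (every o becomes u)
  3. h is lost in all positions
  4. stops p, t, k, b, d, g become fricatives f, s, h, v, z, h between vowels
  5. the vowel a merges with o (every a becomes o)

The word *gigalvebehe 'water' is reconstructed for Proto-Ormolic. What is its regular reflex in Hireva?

giholvivii

Hireva: *gigalvebehe
  gigalvebehe → gigalvibihi   [vowel merger]
  gigalvibihi (rule 2 does not apply)
  gigalvibihi → gigalvibii   [h-loss]
  gigalvibii → gihalvivii   [intervocalic lenition]
  gihalvivii → giholvivii   [vowel merger]
  giving Hireva giholvivii.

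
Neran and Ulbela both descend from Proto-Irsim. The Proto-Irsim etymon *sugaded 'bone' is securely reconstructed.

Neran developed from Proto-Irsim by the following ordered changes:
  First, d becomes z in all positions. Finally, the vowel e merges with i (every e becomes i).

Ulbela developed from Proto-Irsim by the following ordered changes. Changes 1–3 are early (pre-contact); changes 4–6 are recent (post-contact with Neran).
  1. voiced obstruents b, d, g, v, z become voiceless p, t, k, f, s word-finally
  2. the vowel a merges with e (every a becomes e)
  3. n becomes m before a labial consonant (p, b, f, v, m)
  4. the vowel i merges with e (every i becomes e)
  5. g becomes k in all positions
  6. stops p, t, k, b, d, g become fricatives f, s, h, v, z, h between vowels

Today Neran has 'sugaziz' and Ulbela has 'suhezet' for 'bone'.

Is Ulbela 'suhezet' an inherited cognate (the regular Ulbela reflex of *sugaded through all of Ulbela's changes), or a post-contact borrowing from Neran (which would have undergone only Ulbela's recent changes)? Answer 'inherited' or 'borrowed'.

inherited

If inherited, *sugaded would pass through all of Ulbela's changes:
Ulbela: *sugaded > sugadet > sugedet > sukedet > suhezet  (by final devoicing, vowel merger, unconditioned shift, intervocalic lenition)
If borrowed from Neran 'sugaziz' after the early changes, it would undergo only the recent ones:
  rule 4 (vowel merger): sugaziz → sugazez
  rule 5 (unconditioned shift): sugazez → sukazez
  rule 6 (intervocalic lenition): sukazez → suhazez
  ⇒ as a loan: suhazez
Ulbela 'suhezet' matches the inherited outcome exactly, so it is an inherited cognate, not a loan.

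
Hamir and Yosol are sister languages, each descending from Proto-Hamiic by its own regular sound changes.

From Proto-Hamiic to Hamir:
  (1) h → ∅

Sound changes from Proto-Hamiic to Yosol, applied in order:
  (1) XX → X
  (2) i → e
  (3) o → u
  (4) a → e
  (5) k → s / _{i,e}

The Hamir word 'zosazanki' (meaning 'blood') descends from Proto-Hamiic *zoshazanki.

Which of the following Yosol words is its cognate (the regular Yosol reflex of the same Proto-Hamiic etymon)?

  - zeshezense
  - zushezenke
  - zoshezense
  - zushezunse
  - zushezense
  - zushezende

Yosol: start from *zoshazanki.
  rule 1: no change — zoshazanki
  rule 2 (vowel merger): zoshazanki → zoshazanke
  rule 3 (vowel merger): zoshazanke → zushazanke
  rule 4 (vowel merger): zushazanke → zushezenke
  rule 5 (palatalisation): zushezenke → zushezense
  ⇒ Yosol zushezense
The other candidates each miss or misapply at least one Yosol change.

zushezense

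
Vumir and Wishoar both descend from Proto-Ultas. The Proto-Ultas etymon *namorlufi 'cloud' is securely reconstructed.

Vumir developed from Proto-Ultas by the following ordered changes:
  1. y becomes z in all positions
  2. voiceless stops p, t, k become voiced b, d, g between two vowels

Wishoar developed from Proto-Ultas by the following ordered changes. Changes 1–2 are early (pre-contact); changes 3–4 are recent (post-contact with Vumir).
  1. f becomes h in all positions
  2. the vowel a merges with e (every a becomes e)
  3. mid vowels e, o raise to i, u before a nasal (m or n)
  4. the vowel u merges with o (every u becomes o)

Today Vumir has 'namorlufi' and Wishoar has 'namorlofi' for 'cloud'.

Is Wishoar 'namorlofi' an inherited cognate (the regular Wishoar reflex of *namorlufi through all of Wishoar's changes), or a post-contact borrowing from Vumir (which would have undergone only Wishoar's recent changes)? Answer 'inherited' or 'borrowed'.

borrowed

If inherited, *namorlufi would pass through all of Wishoar's changes:
Wishoar: *namorlufi > namorluhi > nemorluhi > nimorluhi > nimorlohi  (by unconditioned shift, vowel merger, pre-nasal raising, vowel merger)
If borrowed from Vumir 'namorlufi' after the early changes, it would undergo only the recent ones:
  rule 3 (pre-nasal raising): no change (namorlufi)
  rule 4 (vowel merger): namorlufi → namorlofi
  ⇒ as a loan: namorlofi
Wishoar 'namorlofi' matches the loan outcome 'namorlofi', not the inherited 'nimorlohi' — it skipped the early Wishoar changes, so it was borrowed from Vumir.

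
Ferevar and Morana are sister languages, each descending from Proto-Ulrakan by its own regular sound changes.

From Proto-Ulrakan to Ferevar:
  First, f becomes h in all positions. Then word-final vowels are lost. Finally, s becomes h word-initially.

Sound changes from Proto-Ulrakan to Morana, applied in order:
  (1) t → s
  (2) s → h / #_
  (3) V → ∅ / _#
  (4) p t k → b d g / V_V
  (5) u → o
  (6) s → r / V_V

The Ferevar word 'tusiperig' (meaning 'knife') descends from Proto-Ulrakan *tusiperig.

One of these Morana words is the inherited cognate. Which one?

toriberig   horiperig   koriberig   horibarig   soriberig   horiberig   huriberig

horiberig

Morana: start from *tusiperig.
  rule 1 (unconditioned shift): tusiperig → susiperig
  rule 2 (debuccalisation): susiperig → husiperig
  rule 3: no change — husiperig
  rule 4 (intervocalic voicing): husiperig → husiberig
  rule 5 (vowel merger): husiberig → hosiberig
  rule 6 (rhotacism): hosiberig → horiberig
  ⇒ Morana horiberig
Among the options, 'horiberig' alone shows every Morana change applied in order.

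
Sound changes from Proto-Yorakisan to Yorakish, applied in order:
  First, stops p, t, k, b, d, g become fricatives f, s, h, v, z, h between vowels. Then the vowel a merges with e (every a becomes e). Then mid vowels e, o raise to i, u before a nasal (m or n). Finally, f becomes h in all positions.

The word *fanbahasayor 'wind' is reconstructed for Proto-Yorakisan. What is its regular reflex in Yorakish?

Yorakish: start from *fanbahasayor.
  rule 1: no change — fanbahasayor
  rule 2 (vowel merger): fanbahasayor → fenbeheseyor
  rule 3 (pre-nasal raising): fenbeheseyor → finbeheseyor
  rule 4 (unconditioned shift): finbeheseyor → hinbeheseyor
  ⇒ Yorakish hinbeheseyor

hinbeheseyor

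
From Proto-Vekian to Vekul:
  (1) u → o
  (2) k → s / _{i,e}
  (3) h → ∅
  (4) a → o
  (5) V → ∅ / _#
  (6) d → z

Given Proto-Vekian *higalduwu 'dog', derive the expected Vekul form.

Vekul: *higalduwu > higaldowo > igaldowo > igoldowo > igoldow > igolzow  (by vowel merger, h-loss, vowel merger, apocope, unconditioned shift)

igolzow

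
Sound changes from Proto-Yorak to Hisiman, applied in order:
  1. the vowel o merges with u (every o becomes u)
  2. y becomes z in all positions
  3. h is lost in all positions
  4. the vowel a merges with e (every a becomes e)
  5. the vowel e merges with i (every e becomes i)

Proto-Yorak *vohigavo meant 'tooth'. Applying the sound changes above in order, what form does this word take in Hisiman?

vuigivu

Hisiman: start from *vohigavo.
  rule 1 (vowel merger): vohigavo → vuhigavu
  rule 2: no change — vuhigavu
  rule 3 (h-loss): vuhigavu → vuigavu
  rule 4 (vowel merger): vuigavu → vuigevu
  rule 5 (vowel merger): vuigevu → vuigivu
  ⇒ Hisiman vuigivu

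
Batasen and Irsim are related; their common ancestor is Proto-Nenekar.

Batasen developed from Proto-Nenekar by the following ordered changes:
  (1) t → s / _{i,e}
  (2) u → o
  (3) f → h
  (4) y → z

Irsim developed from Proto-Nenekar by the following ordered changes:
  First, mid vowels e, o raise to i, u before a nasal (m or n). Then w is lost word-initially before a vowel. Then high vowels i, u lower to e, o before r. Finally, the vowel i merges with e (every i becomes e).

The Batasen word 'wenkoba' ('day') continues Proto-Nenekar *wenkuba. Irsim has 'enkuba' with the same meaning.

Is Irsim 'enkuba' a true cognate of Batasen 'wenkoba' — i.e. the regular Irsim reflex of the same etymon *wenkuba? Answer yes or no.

Derive the expected Irsim reflex of *wenkuba:
Irsim: *wenkuba > winkuba > inkuba > enkuba  (by pre-nasal raising, glide loss, vowel merger)
Irsim 'enkuba' matches the regular reflex exactly, so the pair is cognate.

yes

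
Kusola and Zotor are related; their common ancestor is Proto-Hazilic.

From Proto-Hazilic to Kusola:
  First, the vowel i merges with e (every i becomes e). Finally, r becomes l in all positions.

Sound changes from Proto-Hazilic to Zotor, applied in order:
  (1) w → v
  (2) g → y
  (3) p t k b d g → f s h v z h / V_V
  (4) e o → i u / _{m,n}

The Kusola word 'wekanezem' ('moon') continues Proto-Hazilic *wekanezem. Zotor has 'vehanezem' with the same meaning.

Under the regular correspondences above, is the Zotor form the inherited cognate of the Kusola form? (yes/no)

Derive the expected Zotor reflex of *wekanezem:
Zotor: start from *wekanezem.
  rule 1 (unconditioned shift): wekanezem → vekanezem
  rule 2: no change — vekanezem
  rule 3 (intervocalic lenition): vekanezem → vehanezem
  rule 4 (pre-nasal raising): vehanezem → vehanezim
  ⇒ Zotor vehanezim
The regular Zotor reflex would be 'vehanezim', but the attested form is 'vehanezem'. The correspondence is irregular, so they are not cognates (the Zotor form has a different source).

no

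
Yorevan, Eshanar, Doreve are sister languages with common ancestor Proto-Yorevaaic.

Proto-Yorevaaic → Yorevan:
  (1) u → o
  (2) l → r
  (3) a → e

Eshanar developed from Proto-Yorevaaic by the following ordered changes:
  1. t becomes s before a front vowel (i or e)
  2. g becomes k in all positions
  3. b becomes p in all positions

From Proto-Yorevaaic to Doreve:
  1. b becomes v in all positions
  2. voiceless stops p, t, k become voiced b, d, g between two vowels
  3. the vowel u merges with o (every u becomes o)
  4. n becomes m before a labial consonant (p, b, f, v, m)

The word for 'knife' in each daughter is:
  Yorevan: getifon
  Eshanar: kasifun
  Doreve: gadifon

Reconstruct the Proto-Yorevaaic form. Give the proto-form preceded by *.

Position 2: Yorevan has e, Eshanar has a, Doreve has a. Eshanar preserves a here (none of its changes turn any other segment into a), so the proto-segment is *a.
Position 6: Yorevan has o, Eshanar has u, Doreve has o. Eshanar preserves u here (none of its changes turn any other segment into u), so the proto-segment is *u.
This points to *gatifun. Verify forward in each daughter:
Yorevan: *gatifun
  gatifun → gatifon   [vowel merger]
  gatifon (rule 2 does not apply)
  gatifon → getifon   [vowel merger]
  giving Yorevan getifon.
Eshanar: *gatifun
  gatifun → gasifun   [palatalisation]
  gasifun → kasifun   [unconditioned shift]
  kasifun (rule 3 does not apply)
  giving Eshanar kasifun.
Doreve: start from *gatifun.
  rule 1: no change — gatifun
  rule 2 (intervocalic voicing): gatifun → gadifun
  rule 3 (vowel merger): gadifun → gadifon
  rule 4: no change — gadifon
  ⇒ Doreve gadifon
Only *gatifun yields all of Yorevan getifon, Eshanar kasifun, Doreve gadifon.

*gatifun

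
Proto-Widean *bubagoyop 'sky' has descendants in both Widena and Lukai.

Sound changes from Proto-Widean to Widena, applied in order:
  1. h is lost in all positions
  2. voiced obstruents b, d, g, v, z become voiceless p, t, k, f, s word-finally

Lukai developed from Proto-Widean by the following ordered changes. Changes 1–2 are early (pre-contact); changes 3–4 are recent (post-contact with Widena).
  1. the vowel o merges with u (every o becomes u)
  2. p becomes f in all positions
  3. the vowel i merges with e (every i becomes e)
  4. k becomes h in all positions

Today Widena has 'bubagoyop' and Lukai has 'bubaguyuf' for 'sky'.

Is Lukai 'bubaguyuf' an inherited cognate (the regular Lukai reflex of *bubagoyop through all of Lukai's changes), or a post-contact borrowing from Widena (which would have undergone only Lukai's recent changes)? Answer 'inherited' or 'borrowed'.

If inherited, *bubagoyop would pass through all of Lukai's changes:
Lukai: *bubagoyop > bubaguyup > bubaguyuf  (by vowel merger, unconditioned shift)
If borrowed from Widena 'bubagoyop' after the early changes, it would undergo only the recent ones:
  rule 3 (vowel merger): no change (bubagoyop)
  rule 4 (unconditioned shift): no change (bubagoyop)
  ⇒ as a loan: bubagoyop
Lukai 'bubaguyuf' matches the inherited outcome exactly, so it is an inherited cognate, not a loan.

inherited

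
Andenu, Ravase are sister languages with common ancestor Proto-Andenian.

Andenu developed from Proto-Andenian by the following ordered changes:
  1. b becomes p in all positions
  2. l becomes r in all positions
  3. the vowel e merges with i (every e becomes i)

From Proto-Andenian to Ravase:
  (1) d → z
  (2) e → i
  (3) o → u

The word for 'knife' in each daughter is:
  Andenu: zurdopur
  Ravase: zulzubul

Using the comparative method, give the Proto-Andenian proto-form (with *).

Position 5: Andenu has o, Ravase has u. Andenu preserves o here (none of its changes turn any other segment into o), so the proto-segment is *o.
Position 6: Andenu has p, Ravase has b. Ravase preserves b here (none of its changes turn any other segment into b), so the proto-segment is *b.
This points to *zuldobul. Verify forward in each daughter:
Andenu: *zuldobul > zuldopul > zurdopur  (by unconditioned shift, unconditioned shift)
Ravase: start from *zuldobul.
  rule 1 (unconditioned shift): zuldobul → zulzobul
  rule 2: no change — zulzobul
  rule 3 (vowel merger): zulzobul → zulzubul
  ⇒ Ravase zulzubul
*zuldobul is the unique common source.

*zuldobul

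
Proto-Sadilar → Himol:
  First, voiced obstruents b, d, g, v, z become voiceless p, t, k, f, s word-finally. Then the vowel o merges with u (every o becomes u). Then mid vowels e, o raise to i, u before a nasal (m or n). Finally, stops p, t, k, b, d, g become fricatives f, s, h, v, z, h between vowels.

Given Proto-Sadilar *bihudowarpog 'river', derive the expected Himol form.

Himol: *bihudowarpog
  bihudowarpog → bihudowarpok   [final devoicing]
  bihudowarpok → bihuduwarpuk   [vowel merger]
  bihuduwarpuk (rule 3 does not apply)
  bihuduwarpuk → bihuzuwarpuk   [intervocalic lenition]
  giving Himol bihuzuwarpuk.

bihuzuwarpuk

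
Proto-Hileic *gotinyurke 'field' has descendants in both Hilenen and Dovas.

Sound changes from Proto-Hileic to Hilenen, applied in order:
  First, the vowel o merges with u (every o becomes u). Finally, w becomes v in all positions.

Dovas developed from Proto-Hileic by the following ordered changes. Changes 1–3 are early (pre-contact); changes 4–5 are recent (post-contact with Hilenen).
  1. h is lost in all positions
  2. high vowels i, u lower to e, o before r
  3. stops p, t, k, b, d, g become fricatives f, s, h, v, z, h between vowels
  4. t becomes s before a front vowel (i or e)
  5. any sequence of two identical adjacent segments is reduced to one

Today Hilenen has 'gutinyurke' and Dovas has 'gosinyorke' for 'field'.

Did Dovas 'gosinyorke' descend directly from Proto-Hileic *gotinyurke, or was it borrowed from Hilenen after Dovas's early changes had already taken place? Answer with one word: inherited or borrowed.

If inherited, *gotinyurke would pass through all of Dovas's changes:
Dovas: start from *gotinyurke.
  rule 1: no change — gotinyurke
  rule 2 (pre-rhotic lowering): gotinyurke → gotinyorke
  rule 3 (intervocalic lenition): gotinyorke → gosinyorke
  rule 4: no change — gosinyorke
  rule 5: no change — gosinyorke
  ⇒ Dovas gosinyorke
If borrowed from Hilenen 'gutinyurke' after the early changes, it would undergo only the recent ones:
  rule 4 (palatalisation): gutinyurke → gusinyurke
  rule 5 (degemination): no change (gusinyurke)
  ⇒ as a loan: gusinyurke
Dovas 'gosinyorke' matches the inherited outcome exactly, so it is an inherited cognate, not a loan.

inherited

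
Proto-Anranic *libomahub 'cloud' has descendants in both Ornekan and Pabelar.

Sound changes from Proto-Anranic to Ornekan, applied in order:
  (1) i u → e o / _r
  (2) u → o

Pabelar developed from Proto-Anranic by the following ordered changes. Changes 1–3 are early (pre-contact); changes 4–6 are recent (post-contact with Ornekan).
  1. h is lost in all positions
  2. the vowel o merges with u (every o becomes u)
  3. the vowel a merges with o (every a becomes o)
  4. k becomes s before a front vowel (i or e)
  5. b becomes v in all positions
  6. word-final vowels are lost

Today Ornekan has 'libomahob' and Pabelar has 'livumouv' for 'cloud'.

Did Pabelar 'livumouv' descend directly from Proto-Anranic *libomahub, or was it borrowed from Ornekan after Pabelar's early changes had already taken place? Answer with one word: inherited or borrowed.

If inherited, *libomahub would pass through all of Pabelar's changes:
Pabelar: *libomahub
  libomahub → libomaub   [h-loss]
  libomaub → libumaub   [vowel merger]
  libumaub → libumoub   [vowel merger]
  libumoub (rule 4 does not apply)
  libumoub → livumouv   [unconditioned shift]
  livumouv (rule 6 does not apply)
  giving Pabelar livumouv.
If borrowed from Ornekan 'libomahob' after the early changes, it would undergo only the recent ones:
  rule 4 (palatalisation): no change (libomahob)
  rule 5 (unconditioned shift): libomahob → livomahov
  rule 6 (apocope): no change (livomahov)
  ⇒ as a loan: livomahov
Pabelar 'livumouv' matches the inherited outcome exactly, so it is an inherited cognate, not a loan.

inherited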